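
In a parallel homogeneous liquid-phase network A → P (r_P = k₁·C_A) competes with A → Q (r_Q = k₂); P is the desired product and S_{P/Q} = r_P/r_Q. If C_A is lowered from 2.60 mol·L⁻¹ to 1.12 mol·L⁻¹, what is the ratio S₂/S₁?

S_{P/Q} = (k₁/k₂)·C_A, so S₂/S₁ = (C_{A,2}/C_{A,1}).
= 1.12/2.60 = 0.431.

0.431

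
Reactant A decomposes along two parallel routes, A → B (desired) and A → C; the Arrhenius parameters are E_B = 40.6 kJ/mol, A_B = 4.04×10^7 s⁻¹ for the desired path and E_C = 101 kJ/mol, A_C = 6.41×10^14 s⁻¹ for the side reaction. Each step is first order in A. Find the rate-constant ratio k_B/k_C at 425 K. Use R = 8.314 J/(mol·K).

Since both paths have the same order in A, the concentration cancels and S_{B/C} = k_B/k_C = (A_B/A_C)·exp[(E_C−E_B)/(RT)].
(E_C−E_B)/(RT) = (101−40.6)×10³/(8.314×425) = 60400/3533 = 17.09.
k_B/k_C = (4.04×10^7/6.41×10^14)·exp(17.09) = 6.303×10^-8 × 2.653×10^7 = 1.67.
Since E_B < E_C, lowering the temperature improves selectivity toward B.

1.67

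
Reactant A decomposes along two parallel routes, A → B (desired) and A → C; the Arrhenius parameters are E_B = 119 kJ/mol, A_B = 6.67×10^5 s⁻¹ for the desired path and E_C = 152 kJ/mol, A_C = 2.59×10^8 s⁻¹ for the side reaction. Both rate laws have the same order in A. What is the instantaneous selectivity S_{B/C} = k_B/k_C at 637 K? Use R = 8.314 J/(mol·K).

Since both paths have the same order in A, the concentration cancels and S_{B/C} = k_B/k_C = (A_B/A_C)·exp[(E_C−E_B)/(RT)].
(E_C−E_B)/(RT) = (152−119)×10³/(8.314×637) = 33000/5296 = 6.231.
k_B/k_C = (6.67×10^5/2.59×10^8)·exp(6.231) = 0.002575 × 508.3 = 1.31.

1.31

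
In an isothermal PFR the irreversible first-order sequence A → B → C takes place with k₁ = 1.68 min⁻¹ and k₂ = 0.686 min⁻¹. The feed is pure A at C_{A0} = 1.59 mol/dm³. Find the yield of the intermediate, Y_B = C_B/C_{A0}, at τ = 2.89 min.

0.220

For first-order series with pure A initially, C_B(τ) = k₁C_{A0}/(k₂−k₁)·(e^(−k₁τ) − e^(−k₂τ)).
e^(−k₁τ) = e^(−1.68×2.89) = e^(−4.855) = 0.007788; e^(−k₂τ) = e^(−1.983) = 0.1377.
C_B = 1.68×1.59/(0.686−1.68) × (0.007788−0.1377) = (-2.687)×(-0.1299) = 0.3492 mol/dm³.
Y_B = C_B/C_{A0} = 0.3492/1.59 = 0.220.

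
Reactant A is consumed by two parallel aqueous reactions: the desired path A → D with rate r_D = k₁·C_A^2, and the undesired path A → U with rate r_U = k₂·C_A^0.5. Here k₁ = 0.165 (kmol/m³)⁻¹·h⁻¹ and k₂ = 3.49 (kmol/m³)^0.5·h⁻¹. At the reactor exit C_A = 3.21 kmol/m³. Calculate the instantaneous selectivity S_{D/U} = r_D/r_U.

S_{D/U} = r_D/r_U = (k₁·C_A^2)/(k₂·C_A^0.5) = (k₁/k₂)·C_A^1.5.
= (0.165×3.210^2) / (3.49×3.210^0.5) = 1.700/6.253 = 0.272.
Since the desired path is higher order in A, keeping C_A high (PFR or concentrated feed) favours D.

0.272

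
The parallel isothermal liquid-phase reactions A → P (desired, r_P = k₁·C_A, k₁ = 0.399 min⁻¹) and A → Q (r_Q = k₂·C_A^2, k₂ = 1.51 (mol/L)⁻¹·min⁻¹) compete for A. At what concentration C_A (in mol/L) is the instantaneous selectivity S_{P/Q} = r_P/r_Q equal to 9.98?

S_{P/Q} = (k₁/k₂)·C_A⁻¹ ⇒ C_A = (S·k₂/k₁)^(-1).
= (9.98×1.51/0.399)^(-1) = (37.77)^(-1) = 0.0265 mol/L.

0.0265 mol/L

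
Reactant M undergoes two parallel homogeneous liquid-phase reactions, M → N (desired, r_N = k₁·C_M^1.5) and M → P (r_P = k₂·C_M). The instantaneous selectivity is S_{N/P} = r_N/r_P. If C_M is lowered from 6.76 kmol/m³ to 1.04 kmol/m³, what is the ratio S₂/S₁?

0.392

S_{N/P} = (k₁/k₂)·C_M^0.5, so S₂/S₁ = (C_{M,2}/C_{M,1})^0.5.
= (1.04/6.76)^0.5 = (0.1538)^0.5 = 0.392.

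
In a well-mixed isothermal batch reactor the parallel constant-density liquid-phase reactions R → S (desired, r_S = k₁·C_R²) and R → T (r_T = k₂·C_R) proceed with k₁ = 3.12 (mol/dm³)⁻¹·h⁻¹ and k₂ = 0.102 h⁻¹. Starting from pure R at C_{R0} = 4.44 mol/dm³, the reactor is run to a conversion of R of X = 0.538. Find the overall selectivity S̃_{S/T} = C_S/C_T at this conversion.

94.7

C_R = C_{R0}(1−X) = 2.051 mol/dm³.
Along a PFR/batch, dC_T/dC_R = −r_T/(r_S+r_T) = −k₂/(k₂+k₁·C_R).
Integrating from C_{R0} to C_R: C_T = (0.102/3.12)·ln[(0.102+3.12·4.44)/(0.102+3.12·2.05)] = 0.03269·ln(13.95/6.502) = 0.02497 mol/dm³.
Then C_S = (C_{R0}−C_R) − C_T = 2.389 − 0.02497 = 2.364 mol/dm³.
S̃_{S/T} = C_S/C_T = 2.364/0.02497 = 94.7.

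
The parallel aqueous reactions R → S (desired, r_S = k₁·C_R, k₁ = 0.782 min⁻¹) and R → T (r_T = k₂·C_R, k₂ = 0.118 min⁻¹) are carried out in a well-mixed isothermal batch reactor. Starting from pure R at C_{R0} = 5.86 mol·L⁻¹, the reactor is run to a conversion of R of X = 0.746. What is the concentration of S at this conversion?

C_R = C_{R0}(1−X) = 1.488 mol·L⁻¹.
Both paths are first order in R, so the instantaneous fraction to S is constant: dC_S/d(−C_R) = k₁/(k₁+k₂) = 0.8689.
C_S = 0.8689·(C_{R0}−C_R) = 0.8689×4.372 = 3.80 mol·L⁻¹.

3.80 mol·L⁻¹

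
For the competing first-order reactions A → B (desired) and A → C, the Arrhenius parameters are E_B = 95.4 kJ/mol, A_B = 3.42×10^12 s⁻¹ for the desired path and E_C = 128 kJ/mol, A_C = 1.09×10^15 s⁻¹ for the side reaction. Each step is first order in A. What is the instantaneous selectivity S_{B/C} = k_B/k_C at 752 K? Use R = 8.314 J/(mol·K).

k_B/k_C = (A_B/A_C)·exp[−(E_B−E_C)/(RT)] = (A_B/A_C)·exp[(E_C−E_B)/(RT)].
(E_C−E_B)/(RT) = (128−95.4)×10³/(8.314×752) = 32600/6252 = 5.214.
k_B/k_C = (3.42×10^12/1.09×10^15)·exp(5.214) = 0.003138 × 183.9 = 0.577.

0.577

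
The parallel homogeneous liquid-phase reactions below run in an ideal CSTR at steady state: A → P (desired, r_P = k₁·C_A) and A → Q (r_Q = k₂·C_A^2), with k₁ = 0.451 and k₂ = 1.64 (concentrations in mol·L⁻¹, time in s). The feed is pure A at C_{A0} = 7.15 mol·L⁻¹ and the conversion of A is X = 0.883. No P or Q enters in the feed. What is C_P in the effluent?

Exit C_A = C_{A0}(1−X) = 7.15×0.117 = 0.8366 mol·L⁻¹.
Rates in a CSTR are evaluated at the outlet concentration: r_P = 0.451×0.8366 = 0.3773, r_Q = 1.64×0.8366^2 = 1.148.
Fraction of consumed A going to P: r_P/(r_P+r_Q) = 0.2474.
C_P = 0.2474·C_{A0}·X = 0.2474×7.15×0.883 = 1.56 mol·L⁻¹.

1.56 mol·L⁻¹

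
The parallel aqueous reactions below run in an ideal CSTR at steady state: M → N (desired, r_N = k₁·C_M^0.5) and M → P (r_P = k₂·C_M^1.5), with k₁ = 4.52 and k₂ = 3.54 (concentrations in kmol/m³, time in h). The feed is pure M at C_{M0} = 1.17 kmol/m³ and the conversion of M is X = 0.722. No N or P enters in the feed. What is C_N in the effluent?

0.673 kmol/m³

Exit C_M = C_{M0}(1−X) = 1.17×0.278 = 0.3253 kmol/m³.
In a CSTR the entire volume is at exit conditions, so r_N = 4.52×0.3253^0.5 = 2.578 and r_P = 3.54×0.3253^1.5 = 0.6567.
Fraction of consumed M going to N: r_N/(r_N+r_P) = 0.7970.
C_N = 0.7970·C_{M0}·X = 0.7970×1.17×0.722 = 0.673 kmol/m³.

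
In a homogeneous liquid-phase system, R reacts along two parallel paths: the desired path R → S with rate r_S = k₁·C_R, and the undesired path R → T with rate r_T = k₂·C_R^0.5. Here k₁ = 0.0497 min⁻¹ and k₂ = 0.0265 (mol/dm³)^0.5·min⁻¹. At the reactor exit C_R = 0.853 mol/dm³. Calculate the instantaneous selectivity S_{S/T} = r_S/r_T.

1.73

S_{S/T} = r_S/r_T = (k₁·C_R)/(k₂·C_R^0.5) = (k₁/k₂)·C_R^0.5.
= (0.0497×0.8530) / (0.0265×0.8530^0.5) = 0.04239/0.02447 = 1.73.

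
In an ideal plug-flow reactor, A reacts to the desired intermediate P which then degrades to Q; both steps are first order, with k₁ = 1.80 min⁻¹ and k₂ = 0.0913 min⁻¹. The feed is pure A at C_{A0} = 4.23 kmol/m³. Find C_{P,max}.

3.61 kmol/m³

For a first-order series the maximum intermediate yield is C_{P,max}/C_{A0} = (k₁/k₂)^[k₂/(k₂−k₁)].
= (1.80/0.0913)^(0.0913/(0.0913−1.80)) = (19.72)^(-0.05343) = 0.8527.
C_{P,max} = 0.8527×4.23 = 3.61 kmol/m³.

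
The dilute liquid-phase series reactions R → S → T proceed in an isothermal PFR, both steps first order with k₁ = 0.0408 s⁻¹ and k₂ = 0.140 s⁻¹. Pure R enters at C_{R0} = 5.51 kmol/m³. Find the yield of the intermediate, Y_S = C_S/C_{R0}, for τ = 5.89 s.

The intermediate concentration in a first-order A→B→C sequence is C_S = k₁C_{R0}(e^(−k₁τ) − e^(−k₂τ))/(k₂−k₁).
e^(−k₁τ) = e^(−0.0408×5.89) = e^(−0.2403) = 0.7864; e^(−k₂τ) = e^(−0.8246) = 0.4384.
C_S = 0.0408×5.51/(0.140−0.0408) × (0.7864−0.4384) = 2.266×0.3480 = 0.7886 kmol/m³.
Y_S = C_S/C_{R0} = 0.7886/5.51 = 0.143.

0.143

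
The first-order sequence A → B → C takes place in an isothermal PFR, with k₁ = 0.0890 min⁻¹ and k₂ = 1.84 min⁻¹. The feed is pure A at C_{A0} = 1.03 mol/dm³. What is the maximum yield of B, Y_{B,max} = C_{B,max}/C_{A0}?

0.0415

At the optimum, C_{B,max}/C_{A0} = (k₁/k₂)^[k₂/(k₂−k₁)].
= (0.0890/1.84)^(1.84/(1.84−0.0890)) = (0.04837)^(1.051) = 0.04147.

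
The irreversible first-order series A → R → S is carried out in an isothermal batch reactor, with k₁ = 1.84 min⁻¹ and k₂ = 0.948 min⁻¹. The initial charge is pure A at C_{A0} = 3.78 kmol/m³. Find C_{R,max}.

At the optimum, C_{R,max}/C_{A0} = (k₁/k₂)^[k₂/(k₂−k₁)].
= (1.84/0.948)^(0.948/(0.948−1.84)) = (1.941)^(-1.063) = 0.4942.
C_{R,max} = 0.4942×3.78 = 1.87 kmol/m³.

1.87 kmol/m³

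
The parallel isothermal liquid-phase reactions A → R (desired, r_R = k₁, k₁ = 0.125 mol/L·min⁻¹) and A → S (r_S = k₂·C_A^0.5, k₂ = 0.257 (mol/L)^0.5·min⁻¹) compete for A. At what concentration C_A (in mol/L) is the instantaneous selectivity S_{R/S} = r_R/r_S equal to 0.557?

S_{R/S} = (k₁/k₂)·C_A^-0.5 ⇒ C_A = (S·k₂/k₁)^(-2).
= (0.557×0.257/0.125)^(-2) = (1.145)^(-2) = 0.763 mol/L.

0.763 mol/L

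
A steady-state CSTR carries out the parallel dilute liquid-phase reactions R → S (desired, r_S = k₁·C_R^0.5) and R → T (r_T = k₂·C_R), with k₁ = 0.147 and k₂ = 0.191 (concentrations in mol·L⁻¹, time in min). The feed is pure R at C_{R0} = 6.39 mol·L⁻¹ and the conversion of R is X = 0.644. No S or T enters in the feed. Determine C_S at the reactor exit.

1.39 mol·L⁻¹

Exit C_R = C_{R0}(1−X) = 6.39×0.356 = 2.275 mol·L⁻¹.
Rates in a CSTR are evaluated at the outlet concentration: r_S = 0.147×2.275^0.5 = 0.2217, r_T = 0.191×2.275 = 0.4345.
Fraction of consumed R going to S: r_S/(r_S+r_T) = 0.3379.
C_S = 0.3379·C_{R0}·X = 0.3379×6.39×0.644 = 1.39 mol·L⁻¹.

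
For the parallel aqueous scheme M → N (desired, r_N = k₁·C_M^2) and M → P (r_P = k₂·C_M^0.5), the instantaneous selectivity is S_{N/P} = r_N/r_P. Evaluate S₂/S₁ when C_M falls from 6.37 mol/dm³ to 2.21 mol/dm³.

S_{N/P} = (k₁/k₂)·C_M^1.5, so S₂/S₁ = (C_{M,2}/C_{M,1})^1.5.
= (2.21/6.37)^1.5 = (0.3469)^1.5 = 0.204.
Selectivity toward N falls as C_M falls — high-concentration operation is favoured.

0.204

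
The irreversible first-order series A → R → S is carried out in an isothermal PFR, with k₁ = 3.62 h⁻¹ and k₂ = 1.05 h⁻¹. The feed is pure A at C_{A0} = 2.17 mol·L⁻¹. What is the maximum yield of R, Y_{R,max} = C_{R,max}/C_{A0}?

Evaluating C_R at τ_opt = ln(k₂/k₁)/(k₂−k₁) gives C_{R,max}/C_{A0} = (k₁/k₂)^[k₂/(k₂−k₁)].
= (3.62/1.05)^(1.05/(1.05−3.62)) = (3.448)^(-0.4086) = 0.6031.

0.603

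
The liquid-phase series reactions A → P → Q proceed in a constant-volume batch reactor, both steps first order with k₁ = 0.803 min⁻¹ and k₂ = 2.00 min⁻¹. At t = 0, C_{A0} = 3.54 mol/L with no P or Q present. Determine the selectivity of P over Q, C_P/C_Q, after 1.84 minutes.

0.214

Solving the coupled first-order balances gives C_P(t) = [k₁/(k₂−k₁)]·C_{A0}·(e^(−k₁t) − e^(−k₂t)).
e^(−k₁t) = e^(−0.803×1.84) = e^(−1.478) = 0.2282; e^(−k₂t) = e^(−3.680) = 0.02522.
C_P = 0.803×3.54/(2.00−0.803) × (0.2282−0.02522) = 2.375×0.2030 = 0.4820 mol/L.
C_A = C_{A0}e^(−k₁t) = 0.8078 mol/L, so C_Q = C_{A0}−C_A−C_P = 2.250 mol/L; C_P/C_Q = 0.214.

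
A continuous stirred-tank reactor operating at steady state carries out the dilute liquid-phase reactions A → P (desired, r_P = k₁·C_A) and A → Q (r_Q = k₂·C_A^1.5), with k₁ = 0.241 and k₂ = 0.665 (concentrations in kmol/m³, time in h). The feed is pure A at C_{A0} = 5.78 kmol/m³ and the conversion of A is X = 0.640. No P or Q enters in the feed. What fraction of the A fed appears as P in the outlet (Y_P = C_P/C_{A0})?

Exit C_A = C_{A0}(1−X) = 5.78×0.360 = 2.081 kmol/m³.
In a CSTR the entire volume is at exit conditions, so r_P = 0.241×2.081 = 0.5015 and r_Q = 0.665×2.081^1.5 = 1.996.
Fraction of consumed A going to P: r_P/(r_P+r_Q) = 0.2008.
C_P = 0.2008·C_{A0}·X = 0.2008×5.78×0.640 = 0.743 kmol/m³; Y_P = C_P/C_{A0} = 0.129.

0.129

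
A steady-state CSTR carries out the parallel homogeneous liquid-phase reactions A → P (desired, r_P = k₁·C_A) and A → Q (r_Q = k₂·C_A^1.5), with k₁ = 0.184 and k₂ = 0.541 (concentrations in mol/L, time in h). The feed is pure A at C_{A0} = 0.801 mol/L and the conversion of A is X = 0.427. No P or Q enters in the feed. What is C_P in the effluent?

0.114 mol/L

Exit C_A = C_{A0}(1−X) = 0.801×0.573 = 0.4590 mol/L.
Rates in a CSTR are evaluated at the outlet concentration: r_P = 0.184×0.4590 = 0.08445, r_Q = 0.541×0.4590^1.5 = 0.1682.
Fraction of consumed A going to P: r_P/(r_P+r_Q) = 0.3342.
C_P = 0.3342·C_{A0}·X = 0.3342×0.801×0.427 = 0.114 mol/L.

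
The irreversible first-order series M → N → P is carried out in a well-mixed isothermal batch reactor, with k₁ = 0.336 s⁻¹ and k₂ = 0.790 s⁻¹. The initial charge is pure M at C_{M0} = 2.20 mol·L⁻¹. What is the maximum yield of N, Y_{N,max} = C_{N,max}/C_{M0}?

0.226

Evaluating C_N at t_opt = ln(k₂/k₁)/(k₂−k₁) gives C_{N,max}/C_{M0} = (k₁/k₂)^[k₂/(k₂−k₁)].
= (0.336/0.790)^(0.790/(0.790−0.336)) = (0.4253)^(1.740) = 0.2259.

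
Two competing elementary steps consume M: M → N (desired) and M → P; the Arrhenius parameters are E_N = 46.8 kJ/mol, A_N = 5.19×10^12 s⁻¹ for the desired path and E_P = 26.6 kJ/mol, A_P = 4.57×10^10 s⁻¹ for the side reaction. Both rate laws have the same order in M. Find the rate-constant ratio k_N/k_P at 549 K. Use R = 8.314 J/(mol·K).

1.36

Since both paths have the same order in M, the concentration cancels and S_{N/P} = k_N/k_P = (A_N/A_P)·exp[(E_P−E_N)/(RT)].
(E_P−E_N)/(RT) = (26.6−46.8)×10³/(8.314×549) = -20200/4564 = -4.426.
k_N/k_P = (5.19×10^12/4.57×10^10)·exp(-4.426) = 113.6 × 0.01197 = 1.36.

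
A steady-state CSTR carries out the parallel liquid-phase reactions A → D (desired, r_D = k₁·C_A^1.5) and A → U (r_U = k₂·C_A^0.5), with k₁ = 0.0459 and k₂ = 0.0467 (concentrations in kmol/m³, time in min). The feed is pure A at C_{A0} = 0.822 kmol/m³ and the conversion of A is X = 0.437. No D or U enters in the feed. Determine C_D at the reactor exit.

Exit C_A = C_{A0}(1−X) = 0.822×0.563 = 0.4628 kmol/m³.
In a CSTR the entire volume is at exit conditions, so r_D = 0.0459×0.4628^1.5 = 0.01445 and r_U = 0.0467×0.4628^0.5 = 0.03177.
Fraction of consumed A going to D: r_D/(r_D+r_U) = 0.3126.
C_D = 0.3126·C_{A0}·X = 0.3126×0.822×0.437 = 0.112 kmol/m³.

0.112 kmol/m³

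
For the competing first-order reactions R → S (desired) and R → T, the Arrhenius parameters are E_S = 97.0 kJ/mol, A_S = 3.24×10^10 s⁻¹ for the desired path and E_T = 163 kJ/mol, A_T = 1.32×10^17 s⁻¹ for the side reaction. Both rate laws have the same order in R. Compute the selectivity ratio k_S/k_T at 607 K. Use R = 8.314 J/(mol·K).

0.117

k_S/k_T = (A_S/A_T)·exp[−(E_S−E_T)/(RT)] = (A_S/A_T)·exp[(E_T−E_S)/(RT)].
(E_T−E_S)/(RT) = (163−97.0)×10³/(8.314×607) = 66000/5047 = 13.08.
k_S/k_T = (3.24×10^10/1.32×10^17)·exp(13.08) = 2.455×10^-7 × 4.784×10^5 = 0.117.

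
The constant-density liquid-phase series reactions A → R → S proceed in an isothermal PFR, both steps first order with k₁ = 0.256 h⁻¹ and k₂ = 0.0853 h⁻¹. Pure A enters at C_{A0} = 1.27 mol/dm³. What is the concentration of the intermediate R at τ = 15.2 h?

0.482 mol/dm³

The intermediate concentration in a first-order A→B→C sequence is C_R = k₁C_{A0}(e^(−k₁τ) − e^(−k₂τ))/(k₂−k₁).
e^(−k₁τ) = e^(−0.256×15.2) = e^(−3.891) = 0.02042; e^(−k₂τ) = e^(−1.297) = 0.2735.
C_R = 0.256×1.27/(0.0853−0.256) × (0.02042−0.2735) = (-1.905)×(-0.2531) = 0.4820 mol/dm³.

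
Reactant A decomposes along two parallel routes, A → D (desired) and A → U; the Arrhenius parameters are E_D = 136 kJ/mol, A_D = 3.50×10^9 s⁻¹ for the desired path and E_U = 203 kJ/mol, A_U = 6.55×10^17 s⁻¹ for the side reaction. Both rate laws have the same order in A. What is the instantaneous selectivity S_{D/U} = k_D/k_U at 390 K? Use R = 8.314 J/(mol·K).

With equal orders, S_{D/U} = k_D/k_U = (A_D/A_U)·exp[(E_U−E_D)/(RT)].
(E_U−E_D)/(RT) = (203−136)×10³/(8.314×390) = 67000/3242 = 20.66.
k_D/k_U = (3.50×10^9/6.55×10^17)·exp(20.66) = 5.344×10^-9 × 9.418×10^8 = 5.03.

5.03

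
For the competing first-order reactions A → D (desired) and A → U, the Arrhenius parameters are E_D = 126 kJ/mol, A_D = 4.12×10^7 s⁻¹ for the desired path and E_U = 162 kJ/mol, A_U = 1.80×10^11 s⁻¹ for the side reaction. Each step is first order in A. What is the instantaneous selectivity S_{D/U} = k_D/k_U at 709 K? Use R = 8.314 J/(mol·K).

0.103

Since both paths have the same order in A, the concentration cancels and S_{D/U} = k_D/k_U = (A_D/A_U)·exp[(E_U−E_D)/(RT)].
(E_U−E_D)/(RT) = (162−126)×10³/(8.314×709) = 36000/5895 = 6.107.
k_D/k_U = (4.12×10^7/1.80×10^11)·exp(6.107) = 2.289×10^-4 × 449.1 = 0.103.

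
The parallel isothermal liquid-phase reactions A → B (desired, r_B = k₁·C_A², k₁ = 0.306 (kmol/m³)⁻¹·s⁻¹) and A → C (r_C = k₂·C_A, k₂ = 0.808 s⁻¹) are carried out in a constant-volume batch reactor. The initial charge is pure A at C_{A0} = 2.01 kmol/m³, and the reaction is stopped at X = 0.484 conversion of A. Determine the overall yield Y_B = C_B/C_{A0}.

C_A = C_{A0}(1−X) = 1.037 kmol/m³.
Along a PFR/batch, dC_C/dC_A = −r_C/(r_B+r_C) = −k₂/(k₂+k₁·C_A).
Integrating from C_{A0} to C_A: C_C = (0.808/0.306)·ln[(0.808+0.306·2.01)/(0.808+0.306·1.04)] = 2.641·ln(1.423/1.125) = 0.6197 kmol/m³.
Then C_B = (C_{A0}−C_A) − C_C = 0.9728 − 0.6197 = 0.3531 kmol/m³.
Y_B = C_B/C_{A0} = 0.3531/2.01 = 0.176.

0.176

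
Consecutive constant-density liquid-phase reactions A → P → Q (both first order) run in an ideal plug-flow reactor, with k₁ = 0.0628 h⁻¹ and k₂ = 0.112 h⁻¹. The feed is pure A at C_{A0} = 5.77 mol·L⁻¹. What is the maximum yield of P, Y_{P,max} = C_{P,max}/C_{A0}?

0.268

For a first-order series the maximum intermediate yield is C_{P,max}/C_{A0} = (k₁/k₂)^[k₂/(k₂−k₁)].
= (0.0628/0.112)^(0.112/(0.112−0.0628)) = (0.5607)^(2.276) = 0.2679.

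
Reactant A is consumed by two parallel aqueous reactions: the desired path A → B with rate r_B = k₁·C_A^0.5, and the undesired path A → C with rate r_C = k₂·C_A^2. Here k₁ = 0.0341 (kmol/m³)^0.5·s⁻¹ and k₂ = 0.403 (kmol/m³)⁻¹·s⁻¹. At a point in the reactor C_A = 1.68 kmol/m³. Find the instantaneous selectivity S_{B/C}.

0.0389

S_{B/C} = r_B/r_C = (k₁·C_A^0.5)/(k₂·C_A^2) = (k₁/k₂)·C_A^-1.5.
= (0.0341×1.680^0.5) / (0.403×1.680^2) = 0.04420/1.137 = 0.0389.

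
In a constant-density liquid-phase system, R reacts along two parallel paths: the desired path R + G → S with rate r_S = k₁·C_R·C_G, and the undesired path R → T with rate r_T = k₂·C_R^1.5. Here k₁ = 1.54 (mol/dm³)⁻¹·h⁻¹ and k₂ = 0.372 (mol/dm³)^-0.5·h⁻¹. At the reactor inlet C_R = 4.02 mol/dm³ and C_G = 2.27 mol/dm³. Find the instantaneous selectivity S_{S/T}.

S_{S/T} = r_S/r_T = (k₁·C_R·C_G)/(k₂·C_R^1.5) = (k₁/k₂)·C_R^-0.5·C_G.
= (1.54×4.020×2.270) / (0.372×4.020^1.5) = 14.05/2.998 = 4.69.

4.69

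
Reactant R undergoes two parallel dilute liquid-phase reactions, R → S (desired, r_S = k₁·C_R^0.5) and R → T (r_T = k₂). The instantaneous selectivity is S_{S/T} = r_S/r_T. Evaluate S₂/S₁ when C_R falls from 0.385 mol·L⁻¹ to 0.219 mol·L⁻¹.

S_{S/T} = (k₁/k₂)·C_R^0.5, so S₂/S₁ = (C_{R,2}/C_{R,1})^0.5.
= (0.219/0.385)^0.5 = (0.5688)^0.5 = 0.754.

0.754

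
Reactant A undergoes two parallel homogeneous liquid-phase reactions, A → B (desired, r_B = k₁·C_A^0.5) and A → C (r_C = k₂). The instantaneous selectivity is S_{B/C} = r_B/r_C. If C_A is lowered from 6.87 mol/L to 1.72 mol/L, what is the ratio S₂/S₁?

S_{B/C} = (k₁/k₂)·C_A^0.5, so S₂/S₁ = (C_{A,2}/C_{A,1})^0.5.
= (1.72/6.87)^0.5 = (0.2504)^0.5 = 0.500.

0.500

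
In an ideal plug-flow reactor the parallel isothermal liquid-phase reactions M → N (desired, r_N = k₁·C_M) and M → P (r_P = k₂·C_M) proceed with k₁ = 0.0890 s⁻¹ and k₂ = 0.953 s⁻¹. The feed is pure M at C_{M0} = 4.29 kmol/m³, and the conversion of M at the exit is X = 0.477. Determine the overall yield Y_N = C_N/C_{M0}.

0.0407

C_M = C_{M0}(1−X) = 2.244 kmol/m³.
Both paths are first order in M, so the instantaneous fraction to N is constant: dC_N/d(−C_M) = k₁/(k₁+k₂) = 0.08541.
C_N = 0.08541·(C_{M0}−C_M) = 0.08541×2.046 = 0.175 kmol/m³.
Y_N = C_N/C_{M0} = 0.1748/4.29 = 0.0407.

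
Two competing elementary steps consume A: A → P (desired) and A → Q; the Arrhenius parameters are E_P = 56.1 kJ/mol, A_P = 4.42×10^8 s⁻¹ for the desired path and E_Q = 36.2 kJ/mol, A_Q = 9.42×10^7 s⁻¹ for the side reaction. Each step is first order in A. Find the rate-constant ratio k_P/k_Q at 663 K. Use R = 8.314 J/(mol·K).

k_P/k_Q = (A_P/A_Q)·exp[−(E_P−E_Q)/(RT)] = (A_P/A_Q)·exp[(E_Q−E_P)/(RT)].
(E_Q−E_P)/(RT) = (36.2−56.1)×10³/(8.314×663) = -19900/5512 = -3.610.
k_P/k_Q = (4.42×10^8/9.42×10^7)·exp(-3.610) = 4.692 × 0.02705 = 0.127.
Since E_P > E_Q, raising the temperature improves selectivity toward P.

0.127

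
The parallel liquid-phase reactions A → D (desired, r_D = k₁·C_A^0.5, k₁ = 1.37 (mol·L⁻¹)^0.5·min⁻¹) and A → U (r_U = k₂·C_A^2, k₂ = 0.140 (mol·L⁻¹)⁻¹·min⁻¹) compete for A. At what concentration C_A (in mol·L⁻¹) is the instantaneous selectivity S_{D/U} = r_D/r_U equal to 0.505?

S_{D/U} = (k₁/k₂)·C_A^-1.5 ⇒ C_A = (S·k₂/k₁)^(1/(-1.5)).
= (0.505×0.140/1.37)^(-0.6667) = (0.05161)^(-0.6667) = 7.21 mol·L⁻¹.

7.21 mol·L⁻¹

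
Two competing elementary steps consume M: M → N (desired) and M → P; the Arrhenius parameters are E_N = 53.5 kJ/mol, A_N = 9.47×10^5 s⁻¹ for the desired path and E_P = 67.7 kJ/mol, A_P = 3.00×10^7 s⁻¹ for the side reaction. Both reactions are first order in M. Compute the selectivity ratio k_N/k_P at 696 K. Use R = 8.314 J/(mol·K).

0.367

With equal orders, S_{N/P} = k_N/k_P = (A_N/A_P)·exp[(E_P−E_N)/(RT)].
(E_P−E_N)/(RT) = (67.7−53.5)×10³/(8.314×696) = 14200/5787 = 2.454.
k_N/k_P = (9.47×10^5/3.00×10^7)·exp(2.454) = 0.03157 × 11.63 = 0.367.
Since E_N < E_P, lowering the temperature improves selectivity toward N.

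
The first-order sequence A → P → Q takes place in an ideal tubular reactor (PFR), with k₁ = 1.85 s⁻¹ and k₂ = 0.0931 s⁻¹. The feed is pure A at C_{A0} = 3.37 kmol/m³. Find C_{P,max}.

2.88 kmol/m³

Evaluating C_P at τ_opt = ln(k₂/k₁)/(k₂−k₁) gives C_{P,max}/C_{A0} = (k₁/k₂)^[k₂/(k₂−k₁)].
= (1.85/0.0931)^(0.0931/(0.0931−1.85)) = (19.87)^(-0.05299) = 0.8535.
C_{P,max} = 0.8535×3.37 = 2.88 kmol/m³.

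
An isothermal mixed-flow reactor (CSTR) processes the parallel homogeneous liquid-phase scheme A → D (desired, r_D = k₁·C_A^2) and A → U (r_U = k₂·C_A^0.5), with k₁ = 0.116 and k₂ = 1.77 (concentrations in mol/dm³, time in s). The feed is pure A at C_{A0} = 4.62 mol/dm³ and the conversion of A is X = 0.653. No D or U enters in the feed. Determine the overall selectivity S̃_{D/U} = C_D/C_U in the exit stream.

0.133

Exit C_A = C_{A0}(1−X) = 4.62×0.347 = 1.603 mol/dm³.
Rates in a CSTR are evaluated at the outlet concentration: r_D = 0.116×1.603^2 = 0.2981, r_U = 1.77×1.603^0.5 = 2.241.
Overall selectivity = C_D/C_U = r_Dτ/(r_Uτ) = r_D/r_U = 0.133.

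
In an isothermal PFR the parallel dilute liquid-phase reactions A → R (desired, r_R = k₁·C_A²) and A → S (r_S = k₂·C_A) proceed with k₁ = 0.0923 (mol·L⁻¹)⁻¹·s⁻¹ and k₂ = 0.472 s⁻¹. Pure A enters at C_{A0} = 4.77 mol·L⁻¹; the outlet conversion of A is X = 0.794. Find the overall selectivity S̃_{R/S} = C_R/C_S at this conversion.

C_A = C_{A0}(1−X) = 0.9826 mol·L⁻¹.
Along a PFR/batch, dC_S/dC_A = −r_S/(r_R+r_S) = −k₂/(k₂+k₁·C_A).
Integrating from C_{A0} to C_A: C_S = (0.472/0.0923)·ln[(0.472+0.0923·4.77)/(0.472+0.0923·0.983)] = 5.114·ln(0.9123/0.5627) = 2.471 mol·L⁻¹.
Then C_R = (C_{A0}−C_A) − C_S = 3.787 − 2.471 = 1.316 mol·L⁻¹.
S̃_{R/S} = C_R/C_S = 1.316/2.471 = 0.533.

0.533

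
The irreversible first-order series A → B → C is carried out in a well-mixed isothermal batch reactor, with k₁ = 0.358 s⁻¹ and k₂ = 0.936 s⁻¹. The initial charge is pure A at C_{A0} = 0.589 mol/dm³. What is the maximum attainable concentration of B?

Evaluating C_B at t_opt = ln(k₂/k₁)/(k₂−k₁) gives C_{B,max}/C_{A0} = (k₁/k₂)^[k₂/(k₂−k₁)].
= (0.358/0.936)^(0.936/(0.936−0.358)) = (0.3825)^(1.619) = 0.2109.
C_{B,max} = 0.2109×0.589 = 0.124 mol/dm³.

0.124 mol/dm³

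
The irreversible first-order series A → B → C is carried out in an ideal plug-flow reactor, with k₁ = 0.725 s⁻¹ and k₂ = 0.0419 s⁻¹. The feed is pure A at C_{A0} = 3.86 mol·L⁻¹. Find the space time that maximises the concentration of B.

4.17 s

The intermediate peaks when r₁ = r₂, i.e. k₁e^(−k₁τ) = k₂e^(−k₂τ), giving τ_opt = ln(k₂/k₁)/(k₂−k₁).
= ln(0.0419/0.725)/(0.0419−0.725) = ln(0.05779)/-0.6831 = -2.851/-0.6831 = 4.17 s.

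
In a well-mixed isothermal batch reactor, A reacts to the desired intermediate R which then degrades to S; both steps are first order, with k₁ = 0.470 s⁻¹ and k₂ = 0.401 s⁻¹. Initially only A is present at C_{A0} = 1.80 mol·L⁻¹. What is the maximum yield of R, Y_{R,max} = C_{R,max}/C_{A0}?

0.397

Evaluating C_R at t_opt = ln(k₂/k₁)/(k₂−k₁) gives C_{R,max}/C_{A0} = (k₁/k₂)^[k₂/(k₂−k₁)].
= (0.470/0.401)^(0.401/(0.401−0.470)) = (1.172)^(-5.812) = 0.3974.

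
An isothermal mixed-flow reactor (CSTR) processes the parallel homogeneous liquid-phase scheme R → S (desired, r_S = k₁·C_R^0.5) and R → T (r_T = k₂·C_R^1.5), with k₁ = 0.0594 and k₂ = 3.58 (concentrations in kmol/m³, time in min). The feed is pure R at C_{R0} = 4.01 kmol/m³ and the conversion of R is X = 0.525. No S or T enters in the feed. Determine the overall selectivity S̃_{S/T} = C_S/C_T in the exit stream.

0.00871

Exit C_R = C_{R0}(1−X) = 4.01×0.475 = 1.905 kmol/m³.
In a CSTR the entire volume is at exit conditions, so r_S = 0.0594×1.905^0.5 = 0.08198 and r_T = 3.58×1.905^1.5 = 9.411.
Overall selectivity = C_S/C_T = r_Sτ/(r_Tτ) = r_S/r_T = 0.00871.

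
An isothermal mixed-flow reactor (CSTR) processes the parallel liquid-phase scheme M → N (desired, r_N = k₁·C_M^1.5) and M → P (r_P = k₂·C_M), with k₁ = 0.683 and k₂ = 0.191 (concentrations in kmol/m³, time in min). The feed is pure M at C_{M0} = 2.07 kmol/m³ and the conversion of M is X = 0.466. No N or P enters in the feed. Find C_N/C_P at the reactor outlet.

Exit C_M = C_{M0}(1−X) = 2.07×0.534 = 1.105 kmol/m³.
A CSTR operates uniformly at the exit composition, giving r_N = 0.7938 and r_P = 0.2111 (each k·C_M^n at C_M = 1.105).
Overall selectivity = C_N/C_P = r_Nτ/(r_Pτ) = r_N/r_P = 3.76.

3.76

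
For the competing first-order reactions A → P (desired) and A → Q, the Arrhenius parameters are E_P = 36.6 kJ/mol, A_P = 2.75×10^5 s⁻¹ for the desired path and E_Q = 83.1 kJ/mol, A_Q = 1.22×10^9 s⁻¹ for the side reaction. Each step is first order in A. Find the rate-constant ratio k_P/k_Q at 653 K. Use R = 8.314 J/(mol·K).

1.18

With equal orders, S_{P/Q} = k_P/k_Q = (A_P/A_Q)·exp[(E_Q−E_P)/(RT)].
(E_Q−E_P)/(RT) = (83.1−36.6)×10³/(8.314×653) = 46500/5429 = 8.565.
k_P/k_Q = (2.75×10^5/1.22×10^9)·exp(8.565) = 2.254×10^-4 × 5245 = 1.18.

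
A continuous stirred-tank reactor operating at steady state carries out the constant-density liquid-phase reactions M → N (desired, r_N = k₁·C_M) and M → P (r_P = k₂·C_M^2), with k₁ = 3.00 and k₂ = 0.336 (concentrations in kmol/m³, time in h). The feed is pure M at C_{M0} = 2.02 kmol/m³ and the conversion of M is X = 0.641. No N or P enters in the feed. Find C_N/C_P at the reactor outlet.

12.3

Exit C_M = C_{M0}(1−X) = 2.02×0.359 = 0.7252 kmol/m³.
A CSTR operates uniformly at the exit composition, giving r_N = 2.176 and r_P = 0.1767 (each k·C_M^n at C_M = 0.7252).
Overall selectivity = C_N/C_P = r_Nτ/(r_Pτ) = r_N/r_P = 12.3.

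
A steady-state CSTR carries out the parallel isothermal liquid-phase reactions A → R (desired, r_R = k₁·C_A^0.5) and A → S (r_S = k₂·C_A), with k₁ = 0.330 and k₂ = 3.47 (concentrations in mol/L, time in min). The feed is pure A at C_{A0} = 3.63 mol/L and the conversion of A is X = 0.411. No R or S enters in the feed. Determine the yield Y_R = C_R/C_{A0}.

0.0251

Exit C_A = C_{A0}(1−X) = 3.63×0.589 = 2.138 mol/L.
A CSTR operates uniformly at the exit composition, giving r_R = 0.4825 and r_S = 7.419 (each k·C_A^n at C_A = 2.138).
Fraction of consumed A going to R: r_R/(r_R+r_S) = 0.06107.
C_R = 0.06107·C_{A0}·X = 0.06107×3.63×0.411 = 0.0911 mol/L; Y_R = C_R/C_{A0} = 0.0251.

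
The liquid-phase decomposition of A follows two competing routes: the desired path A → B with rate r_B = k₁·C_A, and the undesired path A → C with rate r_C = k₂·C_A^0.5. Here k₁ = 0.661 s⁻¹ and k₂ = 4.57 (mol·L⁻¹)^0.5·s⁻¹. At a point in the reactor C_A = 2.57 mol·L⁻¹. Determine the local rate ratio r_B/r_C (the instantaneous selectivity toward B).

0.232

S_{B/C} = r_B/r_C = (k₁·C_A)/(k₂·C_A^0.5) = (k₁/k₂)·C_A^0.5.
= (0.661×2.570) / (4.57×2.570^0.5) = 1.699/7.326 = 0.232.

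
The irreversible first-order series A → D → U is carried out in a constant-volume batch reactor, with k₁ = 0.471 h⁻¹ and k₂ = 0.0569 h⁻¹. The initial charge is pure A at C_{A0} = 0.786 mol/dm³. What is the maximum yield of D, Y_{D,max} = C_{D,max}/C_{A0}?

At the optimum, C_{D,max}/C_{A0} = (k₁/k₂)^[k₂/(k₂−k₁)].
= (0.471/0.0569)^(0.0569/(0.0569−0.471)) = (8.278)^(-0.1374) = 0.7480.

0.748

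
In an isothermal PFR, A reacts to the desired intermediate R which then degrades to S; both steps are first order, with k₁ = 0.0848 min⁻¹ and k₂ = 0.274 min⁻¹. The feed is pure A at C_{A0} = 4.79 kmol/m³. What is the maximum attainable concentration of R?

0.876 kmol/m³

At the optimum, C_{R,max}/C_{A0} = (k₁/k₂)^[k₂/(k₂−k₁)].
= (0.0848/0.274)^(0.274/(0.274−0.0848)) = (0.3095)^(1.448) = 0.1830.
C_{R,max} = 0.1830×4.79 = 0.876 kmol/m³.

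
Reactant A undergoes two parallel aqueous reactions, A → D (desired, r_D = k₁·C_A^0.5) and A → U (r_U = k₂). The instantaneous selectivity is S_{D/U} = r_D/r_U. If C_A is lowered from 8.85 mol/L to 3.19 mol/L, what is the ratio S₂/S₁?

0.600

S_{D/U} = (k₁/k₂)·C_A^0.5, so S₂/S₁ = (C_{A,2}/C_{A,1})^0.5.
= (3.19/8.85)^0.5 = (0.3605)^0.5 = 0.600.
Selectivity toward D falls as C_A falls — high-concentration operation is favoured.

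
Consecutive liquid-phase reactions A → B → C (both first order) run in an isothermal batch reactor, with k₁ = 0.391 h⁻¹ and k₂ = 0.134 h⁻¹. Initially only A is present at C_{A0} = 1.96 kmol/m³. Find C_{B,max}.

1.12 kmol/m³

For a first-order series the maximum intermediate yield is C_{B,max}/C_{A0} = (k₁/k₂)^[k₂/(k₂−k₁)].
= (0.391/0.134)^(0.134/(0.134−0.391)) = (2.918)^(-0.5214) = 0.5722.
C_{B,max} = 0.5722×1.96 = 1.12 kmol/m³.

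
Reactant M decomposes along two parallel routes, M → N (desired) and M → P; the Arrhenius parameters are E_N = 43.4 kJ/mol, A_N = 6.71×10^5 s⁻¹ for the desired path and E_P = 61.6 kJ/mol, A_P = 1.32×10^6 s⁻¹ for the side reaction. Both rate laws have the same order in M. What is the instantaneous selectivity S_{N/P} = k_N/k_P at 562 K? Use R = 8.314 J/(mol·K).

25.0

With equal orders, S_{N/P} = k_N/k_P = (A_N/A_P)·exp[(E_P−E_N)/(RT)].
(E_P−E_N)/(RT) = (61.6−43.4)×10³/(8.314×562) = 18200/4672 = 3.895.
k_N/k_P = (6.71×10^5/1.32×10^6)·exp(3.895) = 0.5083 × 49.16 = 25.0.
Since E_N < E_P, lowering the temperature improves selectivity toward N.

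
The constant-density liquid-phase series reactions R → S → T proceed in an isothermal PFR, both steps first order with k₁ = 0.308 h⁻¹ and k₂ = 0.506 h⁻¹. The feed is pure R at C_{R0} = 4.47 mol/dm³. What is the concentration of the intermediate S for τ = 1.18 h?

Solving the coupled first-order balances gives C_S(τ) = [k₁/(k₂−k₁)]·C_{R0}·(e^(−k₁τ) − e^(−k₂τ)).
e^(−k₁τ) = e^(−0.308×1.18) = e^(−0.3634) = 0.6953; e^(−k₂τ) = e^(−0.5971) = 0.5504.
C_S = 0.308×4.47/(0.506−0.308) × (0.6953−0.5504) = 6.953×0.1449 = 1.007 mol/dm³.

1.01 mol/dm³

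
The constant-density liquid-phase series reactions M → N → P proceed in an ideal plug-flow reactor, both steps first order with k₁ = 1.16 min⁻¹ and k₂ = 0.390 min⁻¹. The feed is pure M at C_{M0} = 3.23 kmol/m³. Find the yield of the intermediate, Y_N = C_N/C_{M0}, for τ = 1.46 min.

The intermediate concentration in a first-order A→B→C sequence is C_N = k₁C_{M0}(e^(−k₁τ) − e^(−k₂τ))/(k₂−k₁).
e^(−k₁τ) = e^(−1.16×1.46) = e^(−1.694) = 0.1839; e^(−k₂τ) = e^(−0.5694) = 0.5659.
C_N = 1.16×3.23/(0.390−1.16) × (0.1839−0.5659) = (-4.866)×(-0.3820) = 1.859 kmol/m³.
Y_N = C_N/C_{M0} = 1.859/3.23 = 0.575.

0.575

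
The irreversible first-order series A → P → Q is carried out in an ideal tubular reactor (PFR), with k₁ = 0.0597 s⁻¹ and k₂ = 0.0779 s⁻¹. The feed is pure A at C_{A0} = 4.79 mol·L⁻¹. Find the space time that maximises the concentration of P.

14.6 s

Setting dC_P/dτ = 0 gives τ_opt = ln(k₂/k₁)/(k₂−k₁).
= ln(0.0779/0.0597)/(0.0779−0.0597) = ln(1.305)/0.01820 = 0.2661/0.01820 = 14.6 s.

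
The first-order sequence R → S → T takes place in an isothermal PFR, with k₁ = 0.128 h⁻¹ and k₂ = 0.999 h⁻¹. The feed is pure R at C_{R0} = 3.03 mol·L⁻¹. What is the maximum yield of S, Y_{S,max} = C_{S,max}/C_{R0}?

Evaluating C_S at τ_opt = ln(k₂/k₁)/(k₂−k₁) gives C_{S,max}/C_{R0} = (k₁/k₂)^[k₂/(k₂−k₁)].
= (0.128/0.999)^(0.999/(0.999−0.128)) = (0.1281)^(1.147) = 0.09473.

0.0947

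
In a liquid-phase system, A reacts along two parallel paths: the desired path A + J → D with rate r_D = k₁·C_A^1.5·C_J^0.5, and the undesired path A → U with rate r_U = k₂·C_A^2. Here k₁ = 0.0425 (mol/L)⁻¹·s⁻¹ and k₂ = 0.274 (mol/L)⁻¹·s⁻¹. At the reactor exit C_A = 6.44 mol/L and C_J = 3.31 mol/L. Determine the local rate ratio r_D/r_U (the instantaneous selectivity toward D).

0.111

S_{D/U} = r_D/r_U = (k₁·C_A^1.5·C_J^0.5)/(k₂·C_A^2) = (k₁/k₂)·C_A^-0.5·C_J^0.5.
= (0.0425×6.440^1.5×3.310^0.5) / (0.274×6.440^2) = 1.264/11.36 = 0.111.
The undesired path is higher order in A, so low C_A (CSTR or dilute feed) favours D.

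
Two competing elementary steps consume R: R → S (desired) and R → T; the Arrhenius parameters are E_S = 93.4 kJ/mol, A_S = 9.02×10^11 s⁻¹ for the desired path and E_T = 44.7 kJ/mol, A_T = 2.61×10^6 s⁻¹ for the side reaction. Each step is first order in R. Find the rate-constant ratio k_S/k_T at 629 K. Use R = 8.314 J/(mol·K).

With equal orders, S_{S/T} = k_S/k_T = (A_S/A_T)·exp[(E_T−E_S)/(RT)].
(E_T−E_S)/(RT) = (44.7−93.4)×10³/(8.314×629) = -48700/5230 = -9.313.
k_S/k_T = (9.02×10^11/2.61×10^6)·exp(-9.313) = 3.456×10^5 × 9.028×10^-5 = 31.2.

31.2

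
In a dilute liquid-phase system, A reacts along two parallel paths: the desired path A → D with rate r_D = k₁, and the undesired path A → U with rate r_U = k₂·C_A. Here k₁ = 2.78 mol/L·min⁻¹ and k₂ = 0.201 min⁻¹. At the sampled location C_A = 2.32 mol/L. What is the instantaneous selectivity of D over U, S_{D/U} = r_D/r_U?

5.96

S_{D/U} = r_D/r_U = (k₁)/(k₂·C_A) = (k₁/k₂)·C_A⁻¹.
= (2.78) / (0.201×2.320) = 2.780/0.4663 = 5.96.
The undesired path is higher order in A, so low C_A (CSTR or dilute feed) favours D.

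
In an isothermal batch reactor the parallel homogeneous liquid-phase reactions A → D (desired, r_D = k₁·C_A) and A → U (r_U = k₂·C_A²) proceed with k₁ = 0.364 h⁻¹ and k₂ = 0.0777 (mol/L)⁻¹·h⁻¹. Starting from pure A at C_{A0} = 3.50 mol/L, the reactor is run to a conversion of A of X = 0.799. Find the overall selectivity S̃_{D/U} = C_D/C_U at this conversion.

2.34

C_A = C_{A0}(1−X) = 0.7035 mol/L.
Along a PFR/batch, dC_D/dC_A = −r_D/(r_D+r_U) = −k₁/(k₁+k₂·C_A).
Integrating from C_{A0} to C_A: C_D = (0.364/0.0777)·ln[(0.364+0.0777·3.50)/(0.364+0.0777·0.703)] = 4.685·ln(0.6360/0.4187) = 1.958 mol/L.
C_U = (C_{A0}−C_A)−C_D = 0.8380 mol/L; S̃_{D/U} = 1.958/0.8380 = 2.34.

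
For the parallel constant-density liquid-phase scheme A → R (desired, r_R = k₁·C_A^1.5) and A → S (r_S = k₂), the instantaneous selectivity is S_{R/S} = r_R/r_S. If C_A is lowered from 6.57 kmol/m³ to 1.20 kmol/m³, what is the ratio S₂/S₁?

0.0781

S_{R/S} = (k₁/k₂)·C_A^1.5, so S₂/S₁ = (C_{A,2}/C_{A,1})^1.5.
= (1.20/6.57)^1.5 = (0.1826)^1.5 = 0.0781.
Selectivity toward R falls as C_A falls — high-concentration operation is favoured.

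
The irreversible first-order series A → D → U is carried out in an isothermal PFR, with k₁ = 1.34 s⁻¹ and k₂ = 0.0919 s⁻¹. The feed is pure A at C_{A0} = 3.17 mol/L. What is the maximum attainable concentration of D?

For a first-order series the maximum intermediate yield is C_{D,max}/C_{A0} = (k₁/k₂)^[k₂/(k₂−k₁)].
= (1.34/0.0919)^(0.0919/(0.0919−1.34)) = (14.58)^(-0.07363) = 0.8209.
C_{D,max} = 0.8209×3.17 = 2.60 mol/L.

2.60 mol/L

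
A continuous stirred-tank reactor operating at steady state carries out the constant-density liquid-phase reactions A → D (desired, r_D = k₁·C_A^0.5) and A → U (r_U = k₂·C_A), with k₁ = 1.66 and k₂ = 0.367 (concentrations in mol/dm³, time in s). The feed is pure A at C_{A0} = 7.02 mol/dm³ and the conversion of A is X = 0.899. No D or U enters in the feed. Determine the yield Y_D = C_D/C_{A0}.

Exit C_A = C_{A0}(1−X) = 7.02×0.101 = 0.7090 mol/dm³.
Rates in a CSTR are evaluated at the outlet concentration: r_D = 1.66×0.7090^0.5 = 1.398, r_U = 0.367×0.7090 = 0.2602.
Fraction of consumed A going to D: r_D/(r_D+r_U) = 0.8431.
C_D = 0.8431·C_{A0}·X = 0.8431×7.02×0.899 = 5.32 mol/dm³; Y_D = C_D/C_{A0} = 0.758.

0.758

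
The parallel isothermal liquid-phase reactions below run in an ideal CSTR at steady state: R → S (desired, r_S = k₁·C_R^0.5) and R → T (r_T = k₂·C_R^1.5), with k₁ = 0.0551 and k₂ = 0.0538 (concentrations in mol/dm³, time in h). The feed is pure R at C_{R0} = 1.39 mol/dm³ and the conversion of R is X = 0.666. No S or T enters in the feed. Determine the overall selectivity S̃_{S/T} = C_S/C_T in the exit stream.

Exit C_R = C_{R0}(1−X) = 1.39×0.334 = 0.4643 mol/dm³.
A CSTR operates uniformly at the exit composition, giving r_S = 0.03754 and r_T = 0.01702 (each k·C_R^n at C_R = 0.4643).
Overall selectivity = C_S/C_T = r_Sτ/(r_Tτ) = r_S/r_T = 2.21.

2.21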